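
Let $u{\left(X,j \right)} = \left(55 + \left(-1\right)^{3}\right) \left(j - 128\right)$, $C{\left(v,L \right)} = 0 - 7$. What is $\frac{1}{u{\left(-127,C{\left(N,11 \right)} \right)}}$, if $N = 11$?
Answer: $- \frac{1}{7290} \approx -0.00013717$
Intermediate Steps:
$C{\left(v,L \right)} = -7$
$u{\left(X,j \right)} = -6912 + 54 j$ ($u{\left(X,j \right)} = \left(55 - 1\right) \left(-128 + j\right) = 54 \left(-128 + j\right) = -6912 + 54 j$)
$\frac{1}{u{\left(-127,C{\left(N,11 \right)} \right)}} = \frac{1}{-6912 + 54 \left(-7\right)} = \frac{1}{-6912 - 378} = \frac{1}{-7290} = - \frac{1}{7290}$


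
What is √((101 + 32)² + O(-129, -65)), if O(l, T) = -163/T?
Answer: 6*√2076295/65 ≈ 133.01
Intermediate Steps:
√((101 + 32)² + O(-129, -65)) = √((101 + 32)² - 163/(-65)) = √(133² - 163*(-1/65)) = √(17689 + 163/65) = √(1149948/65) = 6*√2076295/65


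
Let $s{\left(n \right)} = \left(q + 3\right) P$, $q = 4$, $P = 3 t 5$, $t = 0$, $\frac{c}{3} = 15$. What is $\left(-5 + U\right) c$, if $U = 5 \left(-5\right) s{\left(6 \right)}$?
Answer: $-225$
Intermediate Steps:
$c = 45$ ($c = 3 \cdot 15 = 45$)
$P = 0$ ($P = 3 \cdot 0 \cdot 5 = 0 \cdot 5 = 0$)
$s{\left(n \right)} = 0$ ($s{\left(n \right)} = \left(4 + 3\right) 0 = 7 \cdot 0 = 0$)
$U = 0$ ($U = 5 \left(-5\right) 0 = \left(-25\right) 0 = 0$)
$\left(-5 + U\right) c = \left(-5 + 0\right) 45 = \left(-5\right) 45 = -225$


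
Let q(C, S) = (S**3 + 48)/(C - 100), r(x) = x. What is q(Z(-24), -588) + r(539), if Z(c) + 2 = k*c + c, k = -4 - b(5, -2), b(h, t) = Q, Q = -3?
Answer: 1993651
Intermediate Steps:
b(h, t) = -3
k = -1 (k = -4 - 1*(-3) = -4 + 3 = -1)
Z(c) = -2 (Z(c) = -2 + (-c + c) = -2 + 0 = -2)
q(C, S) = (48 + S**3)/(-100 + C)
q(Z(-24), -588) + r(539) = (48 + (-588)**3)/(-100 - 2) + 539 = (48 - 203297472)/(-102) + 539 = -1/102*(-203297424) + 539 = 1993112 + 539 = 1993651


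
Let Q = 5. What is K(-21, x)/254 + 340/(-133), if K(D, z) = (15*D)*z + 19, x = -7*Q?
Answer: 691246/16891 ≈ 40.924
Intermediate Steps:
x = -35 (x = -7*5 = -35)
K(D, z) = 19 + 15*D*z (K(D, z) = 15*D*z + 19 = 19 + 15*D*z)
K(-21, x)/254 + 340/(-133) = (19 + 15*(-21)*(-35))/254 + 340/(-133) = (19 + 11025)*(1/254) + 340*(-1/133) = 11044*(1/254) - 340/133 = 5522/127 - 340/133 = 691246/16891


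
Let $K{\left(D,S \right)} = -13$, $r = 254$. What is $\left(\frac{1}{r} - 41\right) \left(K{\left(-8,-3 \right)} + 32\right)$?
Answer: $- \frac{197847}{254} \approx -778.92$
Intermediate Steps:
$\left(\frac{1}{r} - 41\right) \left(K{\left(-8,-3 \right)} + 32\right) = \left(\frac{1}{254} - 41\right) \left(-13 + 32\right) = \left(\frac{1}{254} - 41\right) 19 = \left(- \frac{10413}{254}\right) 19 = - \frac{197847}{254}$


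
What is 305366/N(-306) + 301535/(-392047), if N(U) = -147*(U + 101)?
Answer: 110631066977/11814336345 ≈ 9.3641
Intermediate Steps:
N(U) = -14847 - 147*U (N(U) = -147*(101 + U) = -14847 - 147*U)
305366/N(-306) + 301535/(-392047) = 305366/(-14847 - 147*(-306)) + 301535/(-392047) = 305366/(-14847 + 44982) + 301535*(-1/392047) = 305366/30135 - 301535/392047 = 110631066977/11814336345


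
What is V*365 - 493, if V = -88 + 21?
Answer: -24948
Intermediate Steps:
V = -67
V*365 - 493 = -67*365 - 493 = -24455 - 493 = -24948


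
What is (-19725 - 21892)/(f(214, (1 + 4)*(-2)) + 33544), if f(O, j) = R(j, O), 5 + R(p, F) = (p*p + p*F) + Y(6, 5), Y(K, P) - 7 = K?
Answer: -41617/31512 ≈ -1.3207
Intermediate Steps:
Y(K, P) = 7 + K
R(p, F) = 8 + p² + F*p (R(p, F) = -5 + ((p*p + p*F) + (7 + 6)) = -5 + ((p² + F*p) + 13) = -5 + (13 + p² + F*p) = 8 + p² + F*p)
f(O, j) = 8 + j² + O*j
(-19725 - 21892)/(f(214, (1 + 4)*(-2)) + 33544) = (-19725 - 21892)/((8 + ((1 + 4)*(-2))² + 214*((1 + 4)*(-2))) + 33544) = -41617/((8 + (5*(-2))² + 214*(5*(-2))) + 33544) = -41617/((8 + (-10)² + 214*(-10)) + 33544) = -41617/((8 + 100 - 2140) + 33544) = -41617/(-2032 + 33544) = -41617/31512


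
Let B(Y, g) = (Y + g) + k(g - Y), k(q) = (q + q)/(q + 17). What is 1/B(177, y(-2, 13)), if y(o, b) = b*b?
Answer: 9/3098 ≈ 0.0029051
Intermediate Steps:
k(q) = 2*q/(17 + q) (k(q) = (2*q)/(17 + q) = 2*q/(17 + q))
y(o, b) = b²
B(Y, g) = Y + g + 2*(g - Y)/(17 + g - Y) (B(Y, g) = (Y + g) + 2*(g - Y)/(17 + (g - Y)) = (Y + g) + 2*(g - Y)/(17 + g - Y) = Y + g + 2*(g - Y)/(17 + g - Y))
1/B(177, y(-2, 13)) = 1/(((13²)² - 1*177² + 15*177 + 19*13²)/(17 + 13² - 1*177)) = 1/((169² - 1*31329 + 2655 + 19*169)/(17 + 169 - 177)) = 1/((28561 - 31329 + 2655 + 3211)/9) = 1/((⅑)*3098) = 1/(3098/9) = 9/3098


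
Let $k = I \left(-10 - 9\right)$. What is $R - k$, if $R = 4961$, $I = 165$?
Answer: $8096$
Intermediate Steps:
$k = -3135$ ($k = 165 \left(-10 - 9\right) = 165 \left(-19\right) = -3135$)
$R - k = 4961 - -3135 = 4961 + 3135 = 8096$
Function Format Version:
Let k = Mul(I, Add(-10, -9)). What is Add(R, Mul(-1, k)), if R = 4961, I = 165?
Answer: 8096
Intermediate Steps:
k = -3135 (k = Mul(165, Add(-10, -9)) = Mul(165, -19) = -3135)
Add(R, Mul(-1, k)) = Add(4961, Mul(-1, -3135)) = Add(4961, 3135) = 8096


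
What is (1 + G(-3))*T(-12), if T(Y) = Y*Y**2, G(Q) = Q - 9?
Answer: 19008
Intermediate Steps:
G(Q) = -9 + Q
T(Y) = Y**3
(1 + G(-3))*T(-12) = (1 + (-9 - 3))*(-12)**3 = (1 - 12)*(-1728) = -11*(-1728) = 19008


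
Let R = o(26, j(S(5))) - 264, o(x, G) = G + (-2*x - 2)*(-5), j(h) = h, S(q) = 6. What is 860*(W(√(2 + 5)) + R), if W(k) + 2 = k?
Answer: 8600 + 860*√7 ≈ 10875.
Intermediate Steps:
o(x, G) = 10 + G + 10*x (o(x, G) = G + (-2 - 2*x)*(-5) = G + (10 + 10*x) = 10 + G + 10*x)
W(k) = -2 + k
R = 12 (R = (10 + 6 + 10*26) - 264 = (10 + 6 + 260) - 264 = 276 - 264 = 12)
860*(W(√(2 + 5)) + R) = 860*((-2 + √(2 + 5)) + 12) = 860*((-2 + √7) + 12) = 860*(10 + √7) = 8600 + 860*√7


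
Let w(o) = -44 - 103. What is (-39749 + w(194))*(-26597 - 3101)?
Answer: 1184831408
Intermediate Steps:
w(o) = -147
(-39749 + w(194))*(-26597 - 3101) = (-39749 - 147)*(-26597 - 3101) = -39896*(-29698) = 1184831408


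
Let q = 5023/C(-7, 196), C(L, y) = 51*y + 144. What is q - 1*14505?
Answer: -147075677/10140 ≈ -14505.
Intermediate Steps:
C(L, y) = 144 + 51*y
q = 5023/10140 (q = 5023/(144 + 51*196) = 5023/(144 + 9996) = 5023/10140 ≈ 0.49537)
q - 1*14505 = 5023/10140 - 1*14505 = 5023/10140 - 14505 = -147075677/10140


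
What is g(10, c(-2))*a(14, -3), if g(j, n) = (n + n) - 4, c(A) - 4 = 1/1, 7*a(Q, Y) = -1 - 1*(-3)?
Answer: 12/7 ≈ 1.7143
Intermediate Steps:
a(Q, Y) = 2/7 (a(Q, Y) = (-1 - 1*(-3))/7 = (-1 + 3)/7 = (⅐)*2 = 2/7)
c(A) = 5 (c(A) = 4 + 1/1 = 4 + 1 = 5)
g(j, n) = -4 + 2*n (g(j, n) = 2*n - 4 = -4 + 2*n)
g(10, c(-2))*a(14, -3) = (-4 + 2*5)*(2/7) = (-4 + 10)*(2/7) = 6*(2/7) = 12/7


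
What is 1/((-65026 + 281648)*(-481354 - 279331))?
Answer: -1/164781106070 ≈ -6.0687e-12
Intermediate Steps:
1/((-65026 + 281648)*(-481354 - 279331)) = 1/(216622*(-760685)) = 1/(-164781106070) = -1/164781106070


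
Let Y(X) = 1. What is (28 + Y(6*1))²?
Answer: 841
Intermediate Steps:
(28 + Y(6*1))² = (28 + 1)² = 29² = 841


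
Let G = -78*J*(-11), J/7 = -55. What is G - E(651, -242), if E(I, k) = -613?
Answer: -329717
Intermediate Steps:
J = -385 (J = 7*(-55) = -385)
G = -330330 (G = -78*(-385)*(-11) = 30030*(-11) = -330330)
G - E(651, -242) = -330330 - 1*(-613) = -330330 + 613 = -329717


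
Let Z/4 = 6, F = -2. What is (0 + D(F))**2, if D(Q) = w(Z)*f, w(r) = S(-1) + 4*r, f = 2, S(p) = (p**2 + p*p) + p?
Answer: 37636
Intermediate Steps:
Z = 24 (Z = 4*6 = 24)
S(p) = p + 2*p**2 (S(p) = (p**2 + p**2) + p = 2*p**2 + p = p + 2*p**2)
w(r) = 1 + 4*r (w(r) = -(1 + 2*(-1)) + 4*r = -(1 - 2) + 4*r = -1*(-1) + 4*r = 1 + 4*r)
D(Q) = 194 (D(Q) = (1 + 4*24)*2 = (1 + 96)*2 = 97*2 = 194)
(0 + D(F))**2 = (0 + 194)**2 = 194**2 = 37636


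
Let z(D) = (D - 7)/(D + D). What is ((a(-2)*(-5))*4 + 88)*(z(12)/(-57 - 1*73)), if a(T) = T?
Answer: -8/39 ≈ -0.20513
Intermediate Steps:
z(D) = (-7 + D)/(2*D) (z(D) = (-7 + D)/((2*D)) = (-7 + D)*(1/(2*D)) = (-7 + D)/(2*D))
((a(-2)*(-5))*4 + 88)*(z(12)/(-57 - 1*73)) = (-2*(-5)*4 + 88)*(((½)*(-7 + 12)/12)/(-57 - 1*73)) = (10*4 + 88)*(((½)*(1/12)*5)/(-57 - 73)) = (40 + 88)*((5/24)/(-130)) = 128*((5/24)*(-1/130)) = 128*(-1/624) = -8/39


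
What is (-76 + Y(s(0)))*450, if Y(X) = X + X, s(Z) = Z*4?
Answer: -34200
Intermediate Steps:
s(Z) = 4*Z
Y(X) = 2*X
(-76 + Y(s(0)))*450 = (-76 + 2*(4*0))*450 = (-76 + 2*0)*450 = (-76 + 0)*450 = -76*450 = -34200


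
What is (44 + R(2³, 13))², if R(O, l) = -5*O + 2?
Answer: 36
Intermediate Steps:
R(O, l) = 2 - 5*O
(44 + R(2³, 13))² = (44 + (2 - 5*2³))² = (44 + (2 - 5*8))² = (44 + (2 - 40))² = (44 - 38)² = 6² = 36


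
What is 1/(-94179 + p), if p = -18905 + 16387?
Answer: -1/96697 ≈ -1.0342e-5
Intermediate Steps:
p = -2518
1/(-94179 + p) = 1/(-94179 - 2518) = 1/(-96697) = -1/96697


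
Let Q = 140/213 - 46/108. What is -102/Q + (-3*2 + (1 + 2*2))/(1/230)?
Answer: -595078/887 ≈ -670.89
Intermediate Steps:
Q = 887/3834 (Q = 140*(1/213) - 46*1/108 = 140/213 - 23/54 = 887/3834 ≈ 0.23135)
-102/Q + (-3*2 + (1 + 2*2))/(1/230) = -102/887/3834 + (-3*2 + (1 + 2*2))/(1/230) = -102*3834/887 + (-6 + (1 + 4))/(1/230) = -391068/887 + (-6 + 5)*230 = -391068/887 - 1*230 = -391068/887 - 230 = -595078/887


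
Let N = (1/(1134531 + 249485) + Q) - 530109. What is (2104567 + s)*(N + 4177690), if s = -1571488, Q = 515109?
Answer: 3071190494236333239/1384016 ≈ 2.2190e+12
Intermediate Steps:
N = -20760239999/1384016 (N = (1/(1134531 + 249485) + 515109) - 530109 = (1/1384016 + 515109) - 530109 = 712919097745/1384016 - 530109 = -20760239999/1384016 ≈ -15000.)
(2104567 + s)*(N + 4177690) = (2104567 - 1571488)*(-20760239999/1384016 + 4177690) = 533079*(5761229563041/1384016) = 3071190494236333239/1384016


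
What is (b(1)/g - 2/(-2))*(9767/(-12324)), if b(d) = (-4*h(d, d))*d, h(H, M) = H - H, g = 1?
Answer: -9767/12324 ≈ -0.79252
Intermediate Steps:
h(H, M) = 0
b(d) = 0 (b(d) = (-4*0)*d = 0*d = 0)
(b(1)/g - 2/(-2))*(9767/(-12324)) = (0/1 - 2/(-2))*(9767/(-12324)) = (0*1 - 2*(-1/2))*(9767*(-1/12324)) = (0 + 1)*(-9767/12324) = 1*(-9767/12324) = -9767/12324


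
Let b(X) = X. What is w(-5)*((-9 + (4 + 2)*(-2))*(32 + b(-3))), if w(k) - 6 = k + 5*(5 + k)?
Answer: -609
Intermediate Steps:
w(k) = 31 + 6*k (w(k) = 6 + (k + 5*(5 + k)) = 6 + (k + (25 + 5*k)) = 6 + (25 + 6*k) = 31 + 6*k)
w(-5)*((-9 + (4 + 2)*(-2))*(32 + b(-3))) = (31 + 6*(-5))*((-9 + (4 + 2)*(-2))*(32 - 3)) = (31 - 30)*((-9 + 6*(-2))*29) = 1*((-9 - 12)*29) = 1*(-21*29) = 1*(-609) = -609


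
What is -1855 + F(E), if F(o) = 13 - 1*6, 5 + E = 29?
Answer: -1848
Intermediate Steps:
E = 24 (E = -5 + 29 = 24)
F(o) = 7 (F(o) = 13 - 6 = 7)
-1855 + F(E) = -1855 + 7 = -1848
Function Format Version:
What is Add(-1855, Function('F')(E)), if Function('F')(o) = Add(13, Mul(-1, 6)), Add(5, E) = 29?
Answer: -1848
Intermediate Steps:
E = 24 (E = Add(-5, 29) = 24)
Function('F')(o) = 7 (Function('F')(o) = Add(13, -6) = 7)
Add(-1855, Function('F')(E)) = Add(-1855, 7) = -1848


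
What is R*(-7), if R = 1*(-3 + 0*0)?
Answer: 21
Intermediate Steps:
R = -3 (R = 1*(-3 + 0) = 1*(-3) = -3)
R*(-7) = -3*(-7) = 21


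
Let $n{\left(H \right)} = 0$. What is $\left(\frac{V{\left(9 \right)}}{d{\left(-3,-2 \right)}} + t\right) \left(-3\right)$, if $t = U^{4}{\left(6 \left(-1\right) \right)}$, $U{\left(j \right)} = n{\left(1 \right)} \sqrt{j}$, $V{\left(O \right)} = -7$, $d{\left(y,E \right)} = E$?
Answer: $- \frac{21}{2} \approx -10.5$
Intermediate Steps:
$U{\left(j \right)} = 0$ ($U{\left(j \right)} = 0 \sqrt{j} = 0$)
$t = 0$ ($t = 0^{4} = 0$)
$\left(\frac{V{\left(9 \right)}}{d{\left(-3,-2 \right)}} + t\right) \left(-3\right) = \left(- \frac{7}{-2} + 0\right) \left(-3\right) = \left(\left(-7\right) \left(- \frac{1}{2}\right) + 0\right) \left(-3\right) = \left(\frac{7}{2} + 0\right) \left(-3\right) = \frac{7}{2} \left(-3\right) = - \frac{21}{2}$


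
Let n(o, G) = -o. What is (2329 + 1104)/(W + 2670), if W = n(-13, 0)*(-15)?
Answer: 3433/2475 ≈ 1.3871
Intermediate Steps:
W = -195 (W = -1*(-13)*(-15) = 13*(-15) = -195)
(2329 + 1104)/(W + 2670) = (2329 + 1104)/(-195 + 2670) = 3433/2475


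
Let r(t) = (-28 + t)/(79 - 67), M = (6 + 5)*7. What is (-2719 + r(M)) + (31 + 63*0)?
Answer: -32207/12 ≈ -2683.9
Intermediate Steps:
M = 77 (M = 11*7 = 77)
r(t) = -7/3 + t/12 (r(t) = (-28 + t)/12 = (-28 + t)*(1/12) = -7/3 + t/12)
(-2719 + r(M)) + (31 + 63*0) = (-2719 + (-7/3 + (1/12)*77)) + (31 + 63*0) = (-2719 + (-7/3 + 77/12)) + (31 + 0) = (-2719 + 49/12) + 31 = -32579/12 + 31 = -32207/12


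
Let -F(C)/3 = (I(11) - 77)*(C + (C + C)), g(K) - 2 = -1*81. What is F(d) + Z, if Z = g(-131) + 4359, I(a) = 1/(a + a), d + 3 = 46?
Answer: 749351/22 ≈ 34061.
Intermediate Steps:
g(K) = -79 (g(K) = 2 - 1*81 = 2 - 81 = -79)
d = 43 (d = -3 + 46 = 43)
I(a) = 1/(2*a)
Z = 4280 (Z = -79 + 4359 = 4280)
F(C) = 15237*C/22 (F(C) = -3*((1/2)/11 - 77)*(C + (C + C)) = -3*((1/2)*(1/11) - 77)*(C + 2*C) = -3*(1/22 - 77)*3*C = -(-5079)*3*C/22 = -(-15237)*C/22 = 15237*C/22)
F(d) + Z = (15237/22)*43 + 4280 = 655191/22 + 4280 = 749351/22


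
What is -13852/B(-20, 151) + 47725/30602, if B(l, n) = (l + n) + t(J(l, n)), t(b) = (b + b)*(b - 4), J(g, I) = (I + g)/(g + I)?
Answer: -417933279/3825250 ≈ -109.26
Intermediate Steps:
J(g, I) = 1 (J(g, I) = (I + g)/(I + g) = 1)
t(b) = 2*b*(-4 + b) (t(b) = (2*b)*(-4 + b) = 2*b*(-4 + b))
B(l, n) = -6 + l + n (B(l, n) = (l + n) + 2*1*(-4 + 1) = (l + n) + 2*1*(-3) = (l + n) - 6 = -6 + l + n)
-13852/B(-20, 151) + 47725/30602 = -13852/(-6 - 20 + 151) + 47725/30602 = -13852/125 + 47725*(1/30602) = -13852*1/125 + 47725/30602 = -13852/125 + 47725/30602 = -417933279/3825250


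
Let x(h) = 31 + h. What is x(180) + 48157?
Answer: 48368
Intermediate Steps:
x(180) + 48157 = (31 + 180) + 48157 = 211 + 48157 = 48368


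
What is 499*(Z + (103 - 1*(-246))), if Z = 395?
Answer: 371256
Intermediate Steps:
499*(Z + (103 - 1*(-246))) = 499*(395 + (103 - 1*(-246))) = 499*(395 + (103 + 246)) = 499*(395 + 349) = 499*744 = 371256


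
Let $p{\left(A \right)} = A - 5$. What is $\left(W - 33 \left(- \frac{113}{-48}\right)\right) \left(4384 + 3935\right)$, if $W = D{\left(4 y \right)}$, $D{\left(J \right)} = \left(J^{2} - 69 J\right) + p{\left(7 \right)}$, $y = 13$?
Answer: $- \frac{127738245}{16} \approx -7.9836 \cdot 10^{6}$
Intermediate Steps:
$p{\left(A \right)} = -5 + A$
$D{\left(J \right)} = 2 + J^{2} - 69 J$ ($D{\left(J \right)} = \left(J^{2} - 69 J\right) + \left(-5 + 7\right) = \left(J^{2} - 69 J\right) + 2 = 2 + J^{2} - 69 J$)
$W = -882$ ($W = 2 + \left(4 \cdot 13\right)^{2} - 69 \cdot 4 \cdot 13 = 2 + 52^{2} - 3588 = 2 + 2704 - 3588 = -882$)
$\left(W - 33 \left(- \frac{113}{-48}\right)\right) \left(4384 + 3935\right) = \left(-882 - 33 \left(- \frac{113}{-48}\right)\right) \left(4384 + 3935\right) = \left(-882 - 33 \left(\left(-113\right) \left(- \frac{1}{48}\right)\right)\right) 8319 = \left(-882 - \frac{1243}{16}\right) 8319 = \left(- \frac{15355}{16}\right) 8319 = - \frac{127738245}{16}$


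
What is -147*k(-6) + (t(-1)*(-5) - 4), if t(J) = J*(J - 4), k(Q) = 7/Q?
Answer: 285/2 ≈ 142.50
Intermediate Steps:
t(J) = J*(-4 + J)
-147*k(-6) + (t(-1)*(-5) - 4) = -1029/(-6) + (-(-4 - 1)*(-5) - 4) = -1029*(-1)/6 + (-1*(-5)*(-5) - 4) = -147*(-7/6) + (5*(-5) - 4) = 343/2 + (-25 - 4) = 343/2 - 29 = 285/2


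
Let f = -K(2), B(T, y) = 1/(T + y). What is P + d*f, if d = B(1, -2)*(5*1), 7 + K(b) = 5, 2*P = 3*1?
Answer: -17/2 ≈ -8.5000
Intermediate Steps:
P = 3/2 (P = (3*1)/2 = (½)*3 = 3/2 ≈ 1.5000)
K(b) = -2 (K(b) = -7 + 5 = -2)
f = 2 (f = -1*(-2) = 2)
d = -5 (d = (5*1)/(1 - 2) = 5/(-1) = -1*5 = -5)
P + d*f = 3/2 - 5*2 = 3/2 - 10 = -17/2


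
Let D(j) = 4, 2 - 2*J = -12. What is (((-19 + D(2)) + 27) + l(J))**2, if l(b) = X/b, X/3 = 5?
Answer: 9801/49 ≈ 200.02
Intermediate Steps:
J = 7 (J = 1 - 1/2*(-12) = 1 + 6 = 7)
X = 15 (X = 3*5 = 15)
l(b) = 15/b
(((-19 + D(2)) + 27) + l(J))**2 = (((-19 + 4) + 27) + 15/7)**2 = ((-15 + 27) + 15*(1/7))**2 = (12 + 15/7)**2 = (99/7)**2 = 9801/49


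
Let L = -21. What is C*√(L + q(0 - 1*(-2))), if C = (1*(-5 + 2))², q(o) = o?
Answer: 9*I*√19 ≈ 39.23*I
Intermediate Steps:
C = 9 (C = (1*(-3))² = (-3)² = 9)
C*√(L + q(0 - 1*(-2))) = 9*√(-21 + (0 - 1*(-2))) = 9*√(-21 + (0 + 2)) = 9*√(-21 + 2) = 9*√(-19) = 9*(I*√19) = 9*I*√19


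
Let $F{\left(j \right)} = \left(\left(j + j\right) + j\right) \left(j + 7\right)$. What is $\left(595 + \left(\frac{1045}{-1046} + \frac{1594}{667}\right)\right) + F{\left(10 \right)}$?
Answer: $\frac{771908919}{697682} \approx 1106.4$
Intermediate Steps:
$F{\left(j \right)} = 3 j \left(7 + j\right)$ ($F{\left(j \right)} = \left(2 j + j\right) \left(7 + j\right) = 3 j \left(7 + j\right)$)
$\left(595 + \left(\frac{1045}{-1046} + \frac{1594}{667}\right)\right) + F{\left(10 \right)} = \left(595 + \left(\frac{1045}{-1046} + \frac{1594}{667}\right)\right) + 3 \cdot 10 \left(7 + 10\right) = \left(595 + \left(1045 \left(- \frac{1}{1046}\right) + 1594 \cdot \frac{1}{667}\right)\right) + 3 \cdot 10 \cdot 17 = \left(595 + \left(- \frac{1045}{1046} + \frac{1594}{667}\right)\right) + 510 = \left(595 + \frac{970309}{697682}\right) + 510 = \frac{416091099}{697682} + 510 = \frac{771908919}{697682}$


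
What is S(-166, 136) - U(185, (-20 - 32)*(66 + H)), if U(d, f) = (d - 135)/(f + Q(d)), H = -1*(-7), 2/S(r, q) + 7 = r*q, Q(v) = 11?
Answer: 224316/17095331 ≈ 0.013121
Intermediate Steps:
S(r, q) = 2/(-7 + q*r) (S(r, q) = 2/(-7 + r*q) = 2/(-7 + q*r))
H = 7
U(d, f) = (-135 + d)/(11 + f) (U(d, f) = (d - 135)/(f + 11) = (-135 + d)/(11 + f))
S(-166, 136) - U(185, (-20 - 32)*(66 + H)) = 2/(-7 + 136*(-166)) - (-135 + 185)/(11 + (-20 - 32)*(66 + 7)) = 2/(-7 - 22576) - 50/(11 - 52*73) = 2/(-22583) - 50/(11 - 3796) = 2*(-1/22583) - 50/(-3785) = -2/22583 - (-1)*50/3785 = -2/22583 - 1*(-10/757) = -2/22583 + 10/757 = 224316/17095331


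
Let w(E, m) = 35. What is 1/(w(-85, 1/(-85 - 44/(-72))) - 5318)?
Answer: -1/5283 ≈ -0.00018929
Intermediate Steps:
1/(w(-85, 1/(-85 - 44/(-72))) - 5318) = 1/(35 - 5318) = 1/(-5283) = -1/5283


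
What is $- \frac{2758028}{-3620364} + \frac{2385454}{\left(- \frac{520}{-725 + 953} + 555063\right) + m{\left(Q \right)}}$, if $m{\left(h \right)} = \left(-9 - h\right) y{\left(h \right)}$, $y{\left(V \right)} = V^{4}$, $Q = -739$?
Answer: $\frac{8556854676322851287695}{11232274718692892967861} \approx 0.76181$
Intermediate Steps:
$m{\left(h \right)} = h^{4} \left(-9 - h\right)$ ($m{\left(h \right)} = \left(-9 - h\right) h^{4} = h^{4} \left(-9 - h\right)$)
$- \frac{2758028}{-3620364} + \frac{2385454}{\left(- \frac{520}{-725 + 953} + 555063\right) + m{\left(Q \right)}} = - \frac{2758028}{-3620364} + \frac{2385454}{\left(- \frac{520}{-725 + 953} + 555063\right) + \left(-739\right)^{4} \left(-9 - -739\right)} = \left(-2758028\right) \left(- \frac{1}{3620364}\right) + \frac{2385454}{\left(- \frac{520}{228} + 555063\right) + 298248146641 \left(-9 + 739\right)} = \frac{689507}{905091} + \frac{2385454}{\left(\left(-520\right) \frac{1}{228} + 555063\right) + 298248146641 \cdot 730} = \frac{689507}{905091} + \frac{2385454}{\left(- \frac{130}{57} + 555063\right) + 217721147047930} = \frac{689507}{905091} + \frac{2385454}{\frac{31638461}{57} + 217721147047930} = \frac{689507}{905091} + \frac{2385454}{\frac{12410105413370471}{57}} = \frac{689507}{905091} + 2385454 \cdot \frac{57}{12410105413370471} = \frac{689507}{905091} + \frac{135970878}{12410105413370471} = \frac{8556854676322851287695}{11232274718692892967861}$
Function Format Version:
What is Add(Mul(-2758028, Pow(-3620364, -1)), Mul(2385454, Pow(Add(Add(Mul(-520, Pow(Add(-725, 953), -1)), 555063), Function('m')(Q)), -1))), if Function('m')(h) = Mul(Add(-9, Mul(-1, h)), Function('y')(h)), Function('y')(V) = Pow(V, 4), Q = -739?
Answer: Rational(8556854676322851287695, 11232274718692892967861) ≈ 0.76181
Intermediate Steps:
Function('m')(h) = Mul(Pow(h, 4), Add(-9, Mul(-1, h))) (Function('m')(h) = Mul(Add(-9, Mul(-1, h)), Pow(h, 4)) = Mul(Pow(h, 4), Add(-9, Mul(-1, h))))
Add(Mul(-2758028, Pow(-3620364, -1)), Mul(2385454, Pow(Add(Add(Mul(-520, Pow(Add(-725, 953), -1)), 555063), Function('m')(Q)), -1))) = Add(Mul(-2758028, Pow(-3620364, -1)), Mul(2385454, Pow(Add(Add(Mul(-520, Pow(Add(-725, 953), -1)), 555063), Mul(Pow(-739, 4), Add(-9, Mul(-1, -739)))), -1))) = Add(Mul(-2758028, Rational(-1, 3620364)), Mul(2385454, Pow(Add(Add(Mul(-520, Pow(228, -1)), 555063), Mul(298248146641, Add(-9, 739))), -1))) = Add(Rational(689507, 905091), Mul(2385454, Pow(Add(Add(Mul(-520, Rational(1, 228)), 555063), Mul(298248146641, 730)), -1))) = Add(Rational(689507, 905091), Mul(2385454, Pow(Add(Add(Rational(-130, 57), 555063), 217721147047930), -1))) = Add(Rational(689507, 905091), Mul(2385454, Pow(Add(Rational(31638461, 57), 217721147047930), -1))) = Add(Rational(689507, 905091), Mul(2385454, Pow(Rational(12410105413370471, 57), -1))) = Add(Rational(689507, 905091), Mul(2385454, Rational(57, 12410105413370471))) = Add(Rational(689507, 905091), Rational(135970878, 12410105413370471)) = Rational(8556854676322851287695, 11232274718692892967861)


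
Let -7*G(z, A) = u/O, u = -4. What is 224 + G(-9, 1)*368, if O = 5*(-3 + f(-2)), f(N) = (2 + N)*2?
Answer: 22048/105 ≈ 209.98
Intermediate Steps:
f(N) = 4 + 2*N
O = -15 (O = 5*(-3 + (4 + 2*(-2))) = 5*(-3 + (4 - 4)) = 5*(-3 + 0) = 5*(-3) = -15)
G(z, A) = -4/105 (G(z, A) = -(-4)/(7*(-15)) = -(-4)*(-1)/(7*15) = -⅐*4/15 = -4/105)
224 + G(-9, 1)*368 = 224 - 4/105*368 = 224 - 1472/105 = 22048/105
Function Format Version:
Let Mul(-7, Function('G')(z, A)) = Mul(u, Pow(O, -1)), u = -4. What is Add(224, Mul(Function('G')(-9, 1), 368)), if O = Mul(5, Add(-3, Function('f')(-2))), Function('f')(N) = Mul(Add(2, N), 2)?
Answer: Rational(22048, 105) ≈ 209.98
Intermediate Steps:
Function('f')(N) = Add(4, Mul(2, N))
O = -15 (O = Mul(5, Add(-3, Add(4, Mul(2, -2)))) = Mul(5, Add(-3, Add(4, -4))) = Mul(5, Add(-3, 0)) = Mul(5, -3) = -15)
Function('G')(z, A) = Rational(-4, 105) (Function('G')(z, A) = Mul(Rational(-1, 7), Mul(-4, Pow(-15, -1))) = Mul(Rational(-1, 7), Mul(-4, Rational(-1, 15))) = Mul(Rational(-1, 7), Rational(4, 15)) = Rational(-4, 105))
Add(224, Mul(Function('G')(-9, 1), 368)) = Add(224, Mul(Rational(-4, 105), 368)) = Add(224, Rational(-1472, 105)) = Rational(22048, 105)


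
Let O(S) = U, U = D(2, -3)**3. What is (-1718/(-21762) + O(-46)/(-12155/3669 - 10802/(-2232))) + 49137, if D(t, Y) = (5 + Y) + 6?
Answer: 1121709662050724/22673425203 ≈ 49472.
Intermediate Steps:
D(t, Y) = 11 + Y
U = 512 (U = (11 - 3)**3 = 8**3 = 512)
O(S) = 512
(-1718/(-21762) + O(-46)/(-12155/3669 - 10802/(-2232))) + 49137 = (-1718/(-21762) + 512/(-12155/3669 - 10802/(-2232))) + 49137 = (-1718*(-1/21762) + 512/(-12155*1/3669 - 10802*(-1/2232))) + 49137 = (859/10881 + 512/(-12155/3669 + 5401/1116)) + 49137 = (859/10881 + 512/(2083763/1364868)) + 49137 = (859/10881 + 512*(1364868/2083763)) + 49137 = (859/10881 + 698812416/2083763) + 49137 = 7605567850913/22673425203 + 49137 = 1121709662050724/22673425203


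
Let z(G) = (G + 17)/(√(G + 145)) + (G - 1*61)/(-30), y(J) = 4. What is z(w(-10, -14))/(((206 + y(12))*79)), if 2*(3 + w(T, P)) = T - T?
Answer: 16/124425 + √142/168270 ≈ 0.00019941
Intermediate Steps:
w(T, P) = -3 (w(T, P) = -3 + (T - T)/2 = -3 + (½)*0 = -3 + 0 = -3)
z(G) = 61/30 - G/30 + (17 + G)/√(145 + G) (z(G) = (17 + G)/(√(145 + G)) + (G - 61)*(-1/30) = (17 + G)/√(145 + G) + (-61 + G)*(-1/30) = (17 + G)/√(145 + G) + (61/30 - G/30) = 61/30 - G/30 + (17 + G)/√(145 + G))
z(w(-10, -14))/(((206 + y(12))*79)) = ((17 - 3 + √(145 - 3)*(61 - 1*(-3))/30)/√(145 - 3))/(((206 + 4)*79)) = ((17 - 3 + √142*(61 + 3)/30)/√142)/((210*79)) = ((√142/142)*(17 - 3 + (1/30)*√142*64))/16590 = ((√142/142)*(17 - 3 + 32*√142/15))*(1/16590) = ((√142/142)*(14 + 32*√142/15))*(1/16590) = (√142*(14 + 32*√142/15)/142)*(1/16590) = √142*(14 + 32*√142/15)/2355780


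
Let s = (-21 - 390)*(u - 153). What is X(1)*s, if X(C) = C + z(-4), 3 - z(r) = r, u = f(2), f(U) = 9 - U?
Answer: 480048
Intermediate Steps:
u = 7 (u = 9 - 1*2 = 9 - 2 = 7)
z(r) = 3 - r
X(C) = 7 + C (X(C) = C + (3 - 1*(-4)) = C + (3 + 4) = C + 7 = 7 + C)
s = 60006 (s = (-21 - 390)*(7 - 153) = -411*(-146) = 60006)
X(1)*s = (7 + 1)*60006 = 8*60006 = 480048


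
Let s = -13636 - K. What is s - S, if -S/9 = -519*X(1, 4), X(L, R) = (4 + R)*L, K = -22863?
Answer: -28141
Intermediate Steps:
X(L, R) = L*(4 + R)
s = 9227 (s = -13636 - 1*(-22863) = -13636 + 22863 = 9227)
S = 37368 (S = -(-4671)*1*(4 + 4) = -(-4671)*1*8 = -(-4671)*8 = -9*(-4152) = 37368)
s - S = 9227 - 1*37368 = 9227 - 37368 = -28141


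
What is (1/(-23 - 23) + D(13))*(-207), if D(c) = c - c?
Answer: 9/2 ≈ 4.5000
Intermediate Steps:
D(c) = 0
(1/(-23 - 23) + D(13))*(-207) = (1/(-23 - 23) + 0)*(-207) = (1/(-46) + 0)*(-207) = (-1/46 + 0)*(-207) = -1/46*(-207) = 9/2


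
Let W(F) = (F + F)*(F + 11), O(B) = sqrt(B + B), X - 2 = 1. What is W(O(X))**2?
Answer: 3048 + 528*sqrt(6) ≈ 4341.3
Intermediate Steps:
X = 3 (X = 2 + 1 = 3)
O(B) = sqrt(2)*sqrt(B) (O(B) = sqrt(2*B) = sqrt(2)*sqrt(B))
W(F) = 2*F*(11 + F) (W(F) = (2*F)*(11 + F) = 2*F*(11 + F))
W(O(X))**2 = (2*(sqrt(2)*sqrt(3))*(11 + sqrt(2)*sqrt(3)))**2 = (2*sqrt(6)*(11 + sqrt(6)))**2 = 24*(11 + sqrt(6))**2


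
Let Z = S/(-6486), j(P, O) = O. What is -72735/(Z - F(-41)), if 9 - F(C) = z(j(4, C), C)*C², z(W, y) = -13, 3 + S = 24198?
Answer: 52417690/15757903 ≈ 3.3264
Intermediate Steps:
S = 24195 (S = -3 + 24198 = 24195)
Z = -8065/2162 (Z = 24195/(-6486) = 24195*(-1/6486) = -8065/2162 ≈ -3.7303)
F(C) = 9 + 13*C² (F(C) = 9 - (-13)*C² = 9 + 13*C²)
-72735/(Z - F(-41)) = -72735/(-8065/2162 - (9 + 13*(-41)²)) = -72735/(-8065/2162 - (9 + 13*1681)) = -72735/(-8065/2162 - (9 + 21853)) = -72735/(-8065/2162 - 1*21862) = -72735/(-8065/2162 - 21862) = -72735/(-47273709/2162) = -72735*(-2162/47273709) = 52417690/15757903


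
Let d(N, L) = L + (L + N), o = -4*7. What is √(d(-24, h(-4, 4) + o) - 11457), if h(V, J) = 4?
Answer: 3*I*√1281 ≈ 107.37*I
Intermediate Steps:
o = -28
d(N, L) = N + 2*L
√(d(-24, h(-4, 4) + o) - 11457) = √((-24 + 2*(4 - 28)) - 11457) = √((-24 + 2*(-24)) - 11457) = √((-24 - 48) - 11457) = √(-72 - 11457) = √(-11529) = 3*I*√1281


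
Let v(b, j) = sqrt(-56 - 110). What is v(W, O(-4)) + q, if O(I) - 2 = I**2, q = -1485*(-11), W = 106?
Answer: 16335 + I*sqrt(166) ≈ 16335.0 + 12.884*I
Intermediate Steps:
q = 16335
O(I) = 2 + I**2
v(b, j) = I*sqrt(166) (v(b, j) = sqrt(-166) = I*sqrt(166))
v(W, O(-4)) + q = I*sqrt(166) + 16335 = 16335 + I*sqrt(166)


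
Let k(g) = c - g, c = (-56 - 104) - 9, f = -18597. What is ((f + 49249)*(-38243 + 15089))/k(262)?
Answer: 709716408/431 ≈ 1.6467e+6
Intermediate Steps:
c = -169 (c = -160 - 9 = -169)
k(g) = -169 - g
((f + 49249)*(-38243 + 15089))/k(262) = ((-18597 + 49249)*(-38243 + 15089))/(-169 - 1*262) = (30652*(-23154))/(-169 - 262) = -709716408/(-431) = -709716408*(-1/431) = 709716408/431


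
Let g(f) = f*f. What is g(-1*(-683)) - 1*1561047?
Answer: -1094558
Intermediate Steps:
g(f) = f**2
g(-1*(-683)) - 1*1561047 = (-1*(-683))**2 - 1*1561047 = 683**2 - 1561047 = 466489 - 1561047 = -1094558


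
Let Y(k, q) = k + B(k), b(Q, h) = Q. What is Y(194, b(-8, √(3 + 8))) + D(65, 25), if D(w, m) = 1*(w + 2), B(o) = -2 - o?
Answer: 65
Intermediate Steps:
D(w, m) = 2 + w (D(w, m) = 1*(2 + w) = 2 + w)
Y(k, q) = -2 (Y(k, q) = k + (-2 - k) = -2)
Y(194, b(-8, √(3 + 8))) + D(65, 25) = -2 + (2 + 65) = -2 + 67 = 65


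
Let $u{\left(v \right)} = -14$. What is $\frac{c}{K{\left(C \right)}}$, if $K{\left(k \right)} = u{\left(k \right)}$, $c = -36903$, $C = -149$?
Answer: $\frac{36903}{14} \approx 2635.9$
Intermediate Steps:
$K{\left(k \right)} = -14$
$\frac{c}{K{\left(C \right)}} = - \frac{36903}{-14} = \left(-36903\right) \left(- \frac{1}{14}\right) = \frac{36903}{14}$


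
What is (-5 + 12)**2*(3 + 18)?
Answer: 1029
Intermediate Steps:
(-5 + 12)**2*(3 + 18) = 7**2*21 = 49*21 = 1029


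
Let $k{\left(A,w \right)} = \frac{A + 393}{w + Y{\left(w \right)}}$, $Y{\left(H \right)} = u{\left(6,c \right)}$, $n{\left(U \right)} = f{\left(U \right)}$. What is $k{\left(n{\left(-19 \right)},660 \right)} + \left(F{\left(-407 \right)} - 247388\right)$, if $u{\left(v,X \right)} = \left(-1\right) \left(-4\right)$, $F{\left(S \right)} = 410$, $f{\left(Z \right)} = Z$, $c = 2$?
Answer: $- \frac{81996509}{332} \approx -2.4698 \cdot 10^{5}$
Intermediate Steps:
$n{\left(U \right)} = U$
$u{\left(v,X \right)} = 4$
$Y{\left(H \right)} = 4$
$k{\left(A,w \right)} = \frac{393 + A}{4 + w}$ ($k{\left(A,w \right)} = \frac{A + 393}{w + 4} = \frac{393 + A}{4 + w}$)
$k{\left(n{\left(-19 \right)},660 \right)} + \left(F{\left(-407 \right)} - 247388\right) = \frac{393 - 19}{4 + 660} + \left(410 - 247388\right) = \frac{1}{664} \cdot 374 + \left(410 - 247388\right) = \frac{1}{664} \cdot 374 - 246978 = \frac{187}{332} - 246978 = - \frac{81996509}{332}$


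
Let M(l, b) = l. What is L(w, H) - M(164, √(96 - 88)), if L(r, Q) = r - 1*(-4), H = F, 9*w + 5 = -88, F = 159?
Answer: -511/3 ≈ -170.33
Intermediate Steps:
w = -31/3 (w = -5/9 + (⅑)*(-88) = -5/9 - 88/9 = -31/3 ≈ -10.333)
H = 159
L(r, Q) = 4 + r (L(r, Q) = r + 4 = 4 + r)
L(w, H) - M(164, √(96 - 88)) = (4 - 31/3) - 1*164 = -19/3 - 164 = -511/3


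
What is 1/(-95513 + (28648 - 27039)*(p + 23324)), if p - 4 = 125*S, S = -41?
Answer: 1/29193114 ≈ 3.4255e-8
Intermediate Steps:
p = -5121 (p = 4 + 125*(-41) = 4 - 5125 = -5121)
1/(-95513 + (28648 - 27039)*(p + 23324)) = 1/(-95513 + (28648 - 27039)*(-5121 + 23324)) = 1/(-95513 + 1609*18203) = 1/(-95513 + 29288627) = 1/29193114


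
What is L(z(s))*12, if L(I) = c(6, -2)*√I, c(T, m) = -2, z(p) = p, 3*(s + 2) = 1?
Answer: -8*I*√15 ≈ -30.984*I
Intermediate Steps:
s = -5/3 (s = -2 + (⅓)*1 = -2 + ⅓ = -5/3 ≈ -1.6667)
L(I) = -2*√I
L(z(s))*12 = -2*I*√15/3*12 = -8*I*√15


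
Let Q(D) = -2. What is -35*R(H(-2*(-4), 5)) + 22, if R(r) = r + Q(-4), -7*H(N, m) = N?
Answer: 132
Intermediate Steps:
H(N, m) = -N/7
R(r) = -2 + r (R(r) = r - 2 = -2 + r)
-35*R(H(-2*(-4), 5)) + 22 = -35*(-2 - (-2)*(-4)/7) + 22 = -35*(-2 - ⅐*8) + 22 = -35*(-2 - 8/7) + 22 = -35*(-22/7) + 22 = 110 + 22 = 132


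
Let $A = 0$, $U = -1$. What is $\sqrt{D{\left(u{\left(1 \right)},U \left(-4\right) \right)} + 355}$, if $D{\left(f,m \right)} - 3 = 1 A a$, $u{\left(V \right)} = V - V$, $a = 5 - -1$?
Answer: $\sqrt{358} \approx 18.921$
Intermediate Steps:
$a = 6$ ($a = 5 + 1 = 6$)
$u{\left(V \right)} = 0$
$D{\left(f,m \right)} = 3$ ($D{\left(f,m \right)} = 3 + 1 \cdot 0 \cdot 6 = 3 + 0 \cdot 6 = 3 + 0 = 3$)
$\sqrt{D{\left(u{\left(1 \right)},U \left(-4\right) \right)} + 355} = \sqrt{3 + 355} = \sqrt{358}$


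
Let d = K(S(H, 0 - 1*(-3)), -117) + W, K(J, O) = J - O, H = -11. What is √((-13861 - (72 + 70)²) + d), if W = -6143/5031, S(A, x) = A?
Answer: 2*I*√23848705322/1677 ≈ 184.17*I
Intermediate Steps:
W = -6143/5031 (W = -6143*1/5031 = -6143/5031 ≈ -1.2210)
d = 527143/5031 (d = (-11 - 1*(-117)) - 6143/5031 = (-11 + 117) - 6143/5031 = 106 - 6143/5031 = 527143/5031 ≈ 104.78)
√((-13861 - (72 + 70)²) + d) = √((-13861 - (72 + 70)²) + 527143/5031) = √((-13861 - 1*142²) + 527143/5031) = √((-13861 - 1*20164) + 527143/5031) = √((-13861 - 20164) + 527143/5031) = √(-34025 + 527143/5031) = √(-170652632/5031) = 2*I*√23848705322/1677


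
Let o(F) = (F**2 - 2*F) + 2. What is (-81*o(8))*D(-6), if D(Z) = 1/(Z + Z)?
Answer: 675/2 ≈ 337.50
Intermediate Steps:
D(Z) = 1/(2*Z)
o(F) = 2 + F**2 - 2*F
(-81*o(8))*D(-6) = (-81*(2 + 8**2 - 2*8))*((1/2)/(-6)) = (-81*(2 + 64 - 16))*((1/2)*(-1/6)) = -81*50*(-1/12) = -4050*(-1/12) = 675/2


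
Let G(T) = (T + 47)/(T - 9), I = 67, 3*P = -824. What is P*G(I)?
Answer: -15656/29 ≈ -539.86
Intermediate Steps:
P = -824/3 (P = (⅓)*(-824) = -824/3 ≈ -274.67)
G(T) = (47 + T)/(-9 + T)
P*G(I) = -824*(47 + 67)/(3*(-9 + 67)) = -824*114/(3*58) = -412*114/87 = -824/3*57/29 = -15656/29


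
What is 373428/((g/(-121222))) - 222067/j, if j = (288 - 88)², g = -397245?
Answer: 120707956375639/1059320000 ≈ 1.1395e+5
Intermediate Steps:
j = 40000 (j = 200² = 40000)
373428/((g/(-121222))) - 222067/j = 373428/((-397245/(-121222))) - 222067/40000 = 373428/((-397245*(-1/121222))) - 222067*1/40000 = 373428/(397245/121222) - 222067/40000 = 373428*(121222/397245) - 222067/40000 = 15089229672/132415 - 222067/40000 = 120707956375639/1059320000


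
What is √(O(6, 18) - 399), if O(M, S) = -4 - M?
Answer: I*√409 ≈ 20.224*I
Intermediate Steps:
√(O(6, 18) - 399) = √((-4 - 1*6) - 399) = √((-4 - 6) - 399) = √(-10 - 399) = √(-409) = I*√409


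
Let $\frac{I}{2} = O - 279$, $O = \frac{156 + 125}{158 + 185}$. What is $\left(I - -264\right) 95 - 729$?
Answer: $- \frac{9776647}{343} \approx -28503.0$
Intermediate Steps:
$O = \frac{281}{343} \approx 0.81924$
$I = - \frac{190832}{343}$ ($I = 2 \left(\frac{281}{343} - 279\right) = 2 \left(- \frac{95416}{343}\right) = - \frac{190832}{343} \approx -556.36$)
$\left(I - -264\right) 95 - 729 = \left(- \frac{190832}{343} - -264\right) 95 - 729 = \left(- \frac{190832}{343} + 264\right) 95 - 729 = \left(- \frac{100280}{343}\right) 95 - 729 = - \frac{9526600}{343} - 729 = - \frac{9776647}{343}$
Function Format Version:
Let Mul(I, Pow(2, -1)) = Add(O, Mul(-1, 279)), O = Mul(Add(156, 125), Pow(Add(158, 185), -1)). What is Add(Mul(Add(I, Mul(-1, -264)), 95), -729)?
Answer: Rational(-9776647, 343) ≈ -28503.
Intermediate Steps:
O = Rational(281, 343) (O = Mul(281, Pow(343, -1)) = Mul(281, Rational(1, 343)) = Rational(281, 343) ≈ 0.81924)
I = Rational(-190832, 343) (I = Mul(2, Add(Rational(281, 343), Mul(-1, 279))) = Mul(2, Add(Rational(281, 343), -279)) = Mul(2, Rational(-95416, 343)) = Rational(-190832, 343) ≈ -556.36)
Add(Mul(Add(I, Mul(-1, -264)), 95), -729) = Add(Mul(Add(Rational(-190832, 343), Mul(-1, -264)), 95), -729) = Add(Mul(Add(Rational(-190832, 343), 264), 95), -729) = Add(Mul(Rational(-100280, 343), 95), -729) = Add(Rational(-9526600, 343), -729) = Rational(-9776647, 343)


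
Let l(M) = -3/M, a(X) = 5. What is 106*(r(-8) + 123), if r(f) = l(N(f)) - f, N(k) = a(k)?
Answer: 69112/5 ≈ 13822.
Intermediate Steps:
N(k) = 5
r(f) = -3/5 - f
106*(r(-8) + 123) = 106*((-3/5 - 1*(-8)) + 123) = 106*((-3/5 + 8) + 123) = 106*(37/5 + 123) = 106*(652/5) = 69112/5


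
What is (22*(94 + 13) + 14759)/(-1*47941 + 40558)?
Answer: -17113/7383 ≈ -2.3179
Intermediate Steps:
(22*(94 + 13) + 14759)/(-1*47941 + 40558) = (22*107 + 14759)/(-47941 + 40558) = (2354 + 14759)/(-7383) = 17113*(-1/7383) = -17113/7383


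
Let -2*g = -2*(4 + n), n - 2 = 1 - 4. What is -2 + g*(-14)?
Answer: -44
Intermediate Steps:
n = -1 (n = 2 + (1 - 4) = 2 - 3 = -1)
g = 3 (g = -(-1)*(4 - 1) = -(-1)*3 = -½*(-6) = 3)
-2 + g*(-14) = -2 + 3*(-14) = -2 - 42 = -44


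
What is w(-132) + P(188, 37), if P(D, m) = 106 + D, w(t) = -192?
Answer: 102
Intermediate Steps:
w(-132) + P(188, 37) = -192 + (106 + 188) = -192 + 294 = 102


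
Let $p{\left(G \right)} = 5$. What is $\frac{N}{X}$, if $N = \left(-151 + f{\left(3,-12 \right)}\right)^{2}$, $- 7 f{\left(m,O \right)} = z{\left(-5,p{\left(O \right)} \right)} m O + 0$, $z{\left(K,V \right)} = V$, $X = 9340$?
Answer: $\frac{769129}{457660} \approx 1.6806$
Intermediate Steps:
$f{\left(m,O \right)} = - \frac{5 O m}{7}$ ($f{\left(m,O \right)} = - \frac{5 m O + 0}{7} = - \frac{5 O m + 0}{7} = - \frac{5 O m}{7}$)
$N = \frac{769129}{49}$ ($N = \left(-151 - \left(- \frac{60}{7}\right) 3\right)^{2} = \left(-151 + \frac{180}{7}\right)^{2} = \left(- \frac{877}{7}\right)^{2} = \frac{769129}{49} \approx 15697.0$)
$\frac{N}{X} = \frac{769129}{49 \cdot 9340} = \frac{769129}{49} \cdot \frac{1}{9340} = \frac{769129}{457660}$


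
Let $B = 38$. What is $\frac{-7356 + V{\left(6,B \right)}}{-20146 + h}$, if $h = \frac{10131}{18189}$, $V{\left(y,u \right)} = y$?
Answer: $\frac{44563050}{122141821} \approx 0.36485$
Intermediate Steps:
$h = \frac{3377}{6063}$ ($h = 10131 \cdot \frac{1}{18189} = \frac{3377}{6063} \approx 0.55698$)
$\frac{-7356 + V{\left(6,B \right)}}{-20146 + h} = \frac{-7356 + 6}{-20146 + \frac{3377}{6063}} = - \frac{7350}{- \frac{122141821}{6063}} = \left(-7350\right) \left(- \frac{6063}{122141821}\right) = \frac{44563050}{122141821}$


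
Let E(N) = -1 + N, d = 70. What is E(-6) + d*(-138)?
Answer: -9667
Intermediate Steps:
E(-6) + d*(-138) = (-1 - 6) + 70*(-138) = -7 - 9660 = -9667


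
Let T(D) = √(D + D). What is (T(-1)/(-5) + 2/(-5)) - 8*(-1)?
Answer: 38/5 - I*√2/5 ≈ 7.6 - 0.28284*I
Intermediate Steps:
T(D) = √2*√D (T(D) = √(2*D) = √2*√D)
(T(-1)/(-5) + 2/(-5)) - 8*(-1) = ((√2*√(-1))/(-5) + 2/(-5)) - 8*(-1) = ((√2*I)*(-⅕) + 2*(-⅕)) + 8 = ((I*√2)*(-⅕) - ⅖) + 8 = (-I*√2/5 - ⅖) + 8 = (-⅖ - I*√2/5) + 8 = 38/5 - I*√2/5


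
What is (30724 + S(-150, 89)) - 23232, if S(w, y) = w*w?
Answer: 29992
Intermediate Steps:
S(w, y) = w**2
(30724 + S(-150, 89)) - 23232 = (30724 + (-150)**2) - 23232 = (30724 + 22500) - 23232 = 53224 - 23232 = 29992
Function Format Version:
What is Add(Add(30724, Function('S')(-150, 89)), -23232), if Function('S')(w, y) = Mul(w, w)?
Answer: 29992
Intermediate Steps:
Function('S')(w, y) = Pow(w, 2)
Add(Add(30724, Function('S')(-150, 89)), -23232) = Add(Add(30724, Pow(-150, 2)), -23232) = Add(Add(30724, 22500), -23232) = Add(53224, -23232) = 29992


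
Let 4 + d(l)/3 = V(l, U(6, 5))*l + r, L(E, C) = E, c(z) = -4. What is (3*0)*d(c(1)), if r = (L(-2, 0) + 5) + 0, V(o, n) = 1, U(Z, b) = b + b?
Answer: 0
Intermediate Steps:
U(Z, b) = 2*b
r = 3 (r = (-2 + 5) + 0 = 3 + 0 = 3)
d(l) = -3 + 3*l (d(l) = -12 + 3*(1*l + 3) = -12 + 3*(l + 3) = -12 + 3*(3 + l) = -12 + (9 + 3*l) = -3 + 3*l)
(3*0)*d(c(1)) = (3*0)*(-3 + 3*(-4)) = 0*(-3 - 12) = 0*(-15) = 0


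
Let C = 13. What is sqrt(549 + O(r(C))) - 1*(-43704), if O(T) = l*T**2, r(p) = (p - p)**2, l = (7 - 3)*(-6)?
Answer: 43704 + 3*sqrt(61) ≈ 43727.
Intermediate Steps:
l = -24 (l = 4*(-6) = -24)
r(p) = 0 (r(p) = 0**2 = 0)
O(T) = -24*T**2
sqrt(549 + O(r(C))) - 1*(-43704) = sqrt(549 - 24*0**2) - 1*(-43704) = sqrt(549 - 24*0) + 43704 = sqrt(549 + 0) + 43704 = sqrt(549) + 43704 = 3*sqrt(61) + 43704 = 43704 + 3*sqrt(61)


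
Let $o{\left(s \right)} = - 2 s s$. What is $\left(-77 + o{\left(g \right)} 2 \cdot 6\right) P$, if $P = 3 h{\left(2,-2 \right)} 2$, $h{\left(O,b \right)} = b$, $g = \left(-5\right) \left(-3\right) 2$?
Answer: $260124$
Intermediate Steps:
$g = 30$ ($g = 15 \cdot 2 = 30$)
$o{\left(s \right)} = - 2 s^{2}$
$P = -12$ ($P = 3 \left(-2\right) 2 = \left(-6\right) 2 = -12$)
$\left(-77 + o{\left(g \right)} 2 \cdot 6\right) P = \left(-77 + - 2 \cdot 30^{2} \cdot 2 \cdot 6\right) \left(-12\right) = \left(-77 + \left(-2\right) 900 \cdot 2 \cdot 6\right) \left(-12\right) = \left(-77 + \left(-1800\right) 2 \cdot 6\right) \left(-12\right) = \left(-77 - 21600\right) \left(-12\right) = \left(-21677\right) \left(-12\right) = 260124$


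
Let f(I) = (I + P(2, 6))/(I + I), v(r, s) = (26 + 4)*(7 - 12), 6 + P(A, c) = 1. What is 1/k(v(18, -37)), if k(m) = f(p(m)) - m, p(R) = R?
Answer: 60/9031 ≈ 0.0066438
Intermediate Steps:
P(A, c) = -5 (P(A, c) = -6 + 1 = -5)
v(r, s) = -150 (v(r, s) = 30*(-5) = -150)
f(I) = (-5 + I)/(2*I) (f(I) = (I - 5)/(I + I) = (-5 + I)/((2*I)) = (-5 + I)*(1/(2*I)) = (-5 + I)/(2*I))
k(m) = -m + (-5 + m)/(2*m) (k(m) = (-5 + m)/(2*m) - m = -m + (-5 + m)/(2*m))
1/k(v(18, -37)) = 1/(1/2 - 1*(-150) - 5/2/(-150)) = 1/(1/2 + 150 - 5/2*(-1/150)) = 1/(1/2 + 150 + 1/60) = 1/(9031/60) = 60/9031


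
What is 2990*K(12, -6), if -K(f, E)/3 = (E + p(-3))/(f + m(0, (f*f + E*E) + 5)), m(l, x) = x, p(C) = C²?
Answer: -26910/197 ≈ -136.60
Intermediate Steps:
K(f, E) = -3*(9 + E)/(5 + f + E² + f²) (K(f, E) = -3*(E + (-3)²)/(f + ((f*f + E*E) + 5)) = -3*(E + 9)/(f + ((f² + E²) + 5)) = -3*(9 + E)/(f + ((E² + f²) + 5)) = -3*(9 + E)/(f + (5 + E² + f²)) = -3*(9 + E)/(5 + f + E² + f²))
2990*K(12, -6) = 2990*(3*(-9 - 1*(-6))/(5 + 12 + (-6)² + 12²)) = 2990*(3*(-9 + 6)/(5 + 12 + 36 + 144)) = 2990*(3*(-3)/197) = 2990*(3*(1/197)*(-3)) = 2990*(-9/197) = -26910/197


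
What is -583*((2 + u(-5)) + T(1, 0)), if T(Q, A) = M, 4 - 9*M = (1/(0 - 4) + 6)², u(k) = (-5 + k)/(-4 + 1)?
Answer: -58883/48 ≈ -1226.7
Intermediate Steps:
u(k) = 5/3 - k/3 (u(k) = (-5 + k)/(-3) = (-5 + k)*(-⅓) = 5/3 - k/3)
M = -155/48 (M = 4/9 - (1/(0 - 4) + 6)²/9 = 4/9 - (1/(-4) + 6)²/9 = 4/9 - (-¼ + 6)²/9 = 4/9 - (23/4)²/9 = 4/9 - ⅑*529/16 = 4/9 - 529/144 = -155/48 ≈ -3.2292)
T(Q, A) = -155/48
-583*((2 + u(-5)) + T(1, 0)) = -583*((2 + (5/3 - ⅓*(-5))) - 155/48) = -583*((2 + (5/3 + 5/3)) - 155/48) = -583*((2 + 10/3) - 155/48) = -583*(16/3 - 155/48) = -583*101/48 = -58883/48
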